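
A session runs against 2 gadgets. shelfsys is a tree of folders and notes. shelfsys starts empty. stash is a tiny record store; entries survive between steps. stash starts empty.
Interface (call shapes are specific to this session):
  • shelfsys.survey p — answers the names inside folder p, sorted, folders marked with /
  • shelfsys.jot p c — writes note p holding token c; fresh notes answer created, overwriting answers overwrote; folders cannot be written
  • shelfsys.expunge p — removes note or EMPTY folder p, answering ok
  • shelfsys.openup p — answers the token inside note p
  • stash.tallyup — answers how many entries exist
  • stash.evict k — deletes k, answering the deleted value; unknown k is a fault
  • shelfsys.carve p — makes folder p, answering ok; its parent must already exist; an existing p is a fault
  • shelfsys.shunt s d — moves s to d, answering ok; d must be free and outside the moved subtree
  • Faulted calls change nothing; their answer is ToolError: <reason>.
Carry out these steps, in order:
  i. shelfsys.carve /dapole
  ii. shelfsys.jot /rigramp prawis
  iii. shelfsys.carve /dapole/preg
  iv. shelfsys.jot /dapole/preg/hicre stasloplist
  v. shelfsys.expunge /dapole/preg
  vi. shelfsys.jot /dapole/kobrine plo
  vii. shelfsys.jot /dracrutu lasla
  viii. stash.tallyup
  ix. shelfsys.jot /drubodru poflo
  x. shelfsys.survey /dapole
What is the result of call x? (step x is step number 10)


Answer: [kobrine, preg/]

Derivation:
·→ shelfsys.carve(/dapole)
·← ok
·→ shelfsys.jot(/rigramp, prawis)
·← created
·→ shelfsys.carve(/dapole/preg)
·← ok
·→ shelfsys.jot(/dapole/preg/hicre, stasloplist)
·← created
·→ shelfsys.expunge(/dapole/preg)
·← ToolError: not empty
·→ shelfsys.jot(/dapole/kobrine, plo)
·← created
·→ shelfsys.jot(/dracrutu, lasla)
·← created
·→ stash.tallyup()
·← 0
·→ shelfsys.jot(/drubodru, poflo)
·← created
·→ shelfsys.survey(/dapole)
·← [kobrine, preg/]


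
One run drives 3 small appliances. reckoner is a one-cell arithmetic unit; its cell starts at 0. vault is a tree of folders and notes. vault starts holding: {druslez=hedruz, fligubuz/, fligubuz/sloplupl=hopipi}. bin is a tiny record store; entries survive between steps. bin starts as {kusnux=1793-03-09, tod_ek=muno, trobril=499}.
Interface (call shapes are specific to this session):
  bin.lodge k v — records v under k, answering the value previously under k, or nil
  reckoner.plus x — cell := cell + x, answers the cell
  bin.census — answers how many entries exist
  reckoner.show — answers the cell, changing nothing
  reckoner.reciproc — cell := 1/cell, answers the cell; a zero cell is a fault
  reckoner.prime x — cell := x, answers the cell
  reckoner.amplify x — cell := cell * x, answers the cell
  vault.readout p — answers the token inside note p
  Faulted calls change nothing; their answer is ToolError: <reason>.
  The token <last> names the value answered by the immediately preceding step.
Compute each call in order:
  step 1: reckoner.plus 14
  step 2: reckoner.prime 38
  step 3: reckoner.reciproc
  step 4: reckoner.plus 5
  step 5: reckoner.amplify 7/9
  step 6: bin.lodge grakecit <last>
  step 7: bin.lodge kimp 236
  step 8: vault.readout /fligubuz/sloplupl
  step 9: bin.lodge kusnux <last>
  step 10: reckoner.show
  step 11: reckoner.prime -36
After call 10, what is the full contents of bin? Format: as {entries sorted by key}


Do: reckoner.plus[x='14']
See: 14
Do: reckoner.prime[x='38']
See: 38
Do: reckoner.reciproc[]
See: 1/38
Do: reckoner.plus[x='5']
See: 191/38
Do: reckoner.amplify[x='7/9']
See: 1337/342
Do: bin.lodge[k='grakecit'; v='<last>']
See: nil
Do: bin.lodge[k='kimp'; v='236']
See: nil
Do: vault.readout[p='/fligubuz/sloplupl']
See: hopipi
Do: bin.lodge[k='kusnux'; v='<last>']
See: 1793-03-09
Do: reckoner.show[]
See: 1337/342
Do: reckoner.prime[x='-36']
See: -36

Answer: {grakecit=1337/342, kimp=236, kusnux=hopipi, tod_ek=muno, trobril=499}


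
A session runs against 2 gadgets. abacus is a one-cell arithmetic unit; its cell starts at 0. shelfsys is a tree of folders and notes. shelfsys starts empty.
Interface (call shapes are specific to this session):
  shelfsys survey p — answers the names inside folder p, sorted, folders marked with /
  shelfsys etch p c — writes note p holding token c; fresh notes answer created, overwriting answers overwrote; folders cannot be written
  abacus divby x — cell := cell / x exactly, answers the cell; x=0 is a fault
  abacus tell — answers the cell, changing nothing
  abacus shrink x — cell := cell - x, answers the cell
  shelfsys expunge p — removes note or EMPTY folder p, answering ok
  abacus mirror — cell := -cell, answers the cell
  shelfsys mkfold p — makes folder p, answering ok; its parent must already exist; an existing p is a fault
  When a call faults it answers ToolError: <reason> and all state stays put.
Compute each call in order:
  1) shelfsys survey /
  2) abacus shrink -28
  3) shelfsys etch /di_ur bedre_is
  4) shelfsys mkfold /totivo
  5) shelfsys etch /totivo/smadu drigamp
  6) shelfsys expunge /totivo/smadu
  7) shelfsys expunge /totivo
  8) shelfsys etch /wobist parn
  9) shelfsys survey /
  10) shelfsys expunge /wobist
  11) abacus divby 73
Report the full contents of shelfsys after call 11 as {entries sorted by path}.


;; shelfsys survey(p=/) ~> []
;; abacus shrink(x=-28) ~> 28
;; shelfsys etch(p=/di_ur, c=bedre_is) ~> created
;; shelfsys mkfold(p=/totivo) ~> ok
;; shelfsys etch(p=/totivo/smadu, c=drigamp) ~> created
;; shelfsys expunge(p=/totivo/smadu) ~> ok
;; shelfsys expunge(p=/totivo) ~> ok
;; shelfsys etch(p=/wobist, c=parn) ~> created
;; shelfsys survey(p=/) ~> [di_ur, wobist]
;; shelfsys expunge(p=/wobist) ~> ok
;; abacus divby(x=73) ~> 28/73

Answer: {di_ur=bedre_is}


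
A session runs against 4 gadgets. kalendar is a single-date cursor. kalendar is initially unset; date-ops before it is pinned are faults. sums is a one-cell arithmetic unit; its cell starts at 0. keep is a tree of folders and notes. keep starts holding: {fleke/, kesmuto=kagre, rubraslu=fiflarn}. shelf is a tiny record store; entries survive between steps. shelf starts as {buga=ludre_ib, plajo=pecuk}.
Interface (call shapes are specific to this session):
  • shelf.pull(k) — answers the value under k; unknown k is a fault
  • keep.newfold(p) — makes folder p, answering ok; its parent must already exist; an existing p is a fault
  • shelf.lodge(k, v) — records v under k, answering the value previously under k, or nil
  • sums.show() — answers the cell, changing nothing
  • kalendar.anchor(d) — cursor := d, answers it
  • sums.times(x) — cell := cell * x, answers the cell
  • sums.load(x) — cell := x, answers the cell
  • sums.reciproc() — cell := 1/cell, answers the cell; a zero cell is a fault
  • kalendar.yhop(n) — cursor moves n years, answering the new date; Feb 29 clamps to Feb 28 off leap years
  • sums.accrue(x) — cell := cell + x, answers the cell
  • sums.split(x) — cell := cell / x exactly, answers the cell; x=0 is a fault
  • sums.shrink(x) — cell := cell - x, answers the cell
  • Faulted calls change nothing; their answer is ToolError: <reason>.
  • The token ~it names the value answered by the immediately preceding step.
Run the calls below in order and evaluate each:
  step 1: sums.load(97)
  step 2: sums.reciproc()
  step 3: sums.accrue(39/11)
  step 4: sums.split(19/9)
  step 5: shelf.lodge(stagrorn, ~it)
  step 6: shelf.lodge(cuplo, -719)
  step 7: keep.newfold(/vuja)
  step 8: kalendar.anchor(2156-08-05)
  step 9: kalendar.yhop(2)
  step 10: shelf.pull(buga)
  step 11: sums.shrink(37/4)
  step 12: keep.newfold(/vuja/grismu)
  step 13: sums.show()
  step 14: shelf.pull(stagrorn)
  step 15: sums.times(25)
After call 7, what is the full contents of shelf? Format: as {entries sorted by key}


I try sums.load passing 97, and see 97.
Then sums.reciproc(): 1/97.
I use sums.accrue passing 39/11, — result: 3794/1067.
Calling sums.split passing 19/9, and observe 34146/20273.
Next I call shelf.lodge passing stagrorn, ~it, — result: nil.
I try shelf.lodge passing cuplo, -719, which returns nil.
Next I call keep.newfold passing /vuja, → ok.
Invoking kalendar.anchor passing 2156-08-05, yielding 2156-08-05.
Then kalendar.yhop passing 2, — result: 2158-08-05.
Then shelf.pull passing buga, yielding ludre_ib.
Calling sums.shrink passing 37/4, giving -613517/81092.
Next I call keep.newfold passing /vuja/grismu, and observe ok.
Invoking sums.show(), giving -613517/81092.
I try shelf.pull passing stagrorn, and observe 34146/20273.
Then sums.times passing 25, and see -15337925/81092.

Answer: {buga=ludre_ib, cuplo=-719, plajo=pecuk, stagrorn=34146/20273}


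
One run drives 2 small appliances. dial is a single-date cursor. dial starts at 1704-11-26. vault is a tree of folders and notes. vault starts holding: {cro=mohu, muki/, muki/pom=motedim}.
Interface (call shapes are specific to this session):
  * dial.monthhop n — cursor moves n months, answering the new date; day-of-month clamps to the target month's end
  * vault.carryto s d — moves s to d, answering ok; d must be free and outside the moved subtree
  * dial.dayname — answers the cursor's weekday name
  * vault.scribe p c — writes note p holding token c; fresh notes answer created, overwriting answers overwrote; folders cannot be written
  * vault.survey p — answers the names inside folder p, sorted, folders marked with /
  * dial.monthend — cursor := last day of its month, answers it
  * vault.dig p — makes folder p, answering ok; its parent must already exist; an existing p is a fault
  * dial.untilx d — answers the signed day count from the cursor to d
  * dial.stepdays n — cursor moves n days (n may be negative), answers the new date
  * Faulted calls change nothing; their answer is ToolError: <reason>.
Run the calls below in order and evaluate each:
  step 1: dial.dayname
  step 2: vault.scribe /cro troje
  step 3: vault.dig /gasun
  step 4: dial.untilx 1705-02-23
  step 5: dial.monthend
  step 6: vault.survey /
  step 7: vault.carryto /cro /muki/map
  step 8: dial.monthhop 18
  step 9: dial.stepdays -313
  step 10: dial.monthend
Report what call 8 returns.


Using dayname(), giving Wednesday.
Invoking scribe passing p='/cro', c='troje', → overwrote.
I run dig passing p='/gasun', and see ok.
Invoking untilx passing d='1705-02-23', — result: 89.
I use monthend(), → 1704-11-30.
Invoking survey passing p='/', — result: [cro, gasun/, muki/].
I try carryto passing s='/cro', d='/muki/map', yielding ok.
Using monthhop passing n='18', which returns 1706-05-30.
I call stepdays passing n='-313', and see 1705-07-21.
Using monthend, and see 1705-07-31.

Answer: 1706-05-30


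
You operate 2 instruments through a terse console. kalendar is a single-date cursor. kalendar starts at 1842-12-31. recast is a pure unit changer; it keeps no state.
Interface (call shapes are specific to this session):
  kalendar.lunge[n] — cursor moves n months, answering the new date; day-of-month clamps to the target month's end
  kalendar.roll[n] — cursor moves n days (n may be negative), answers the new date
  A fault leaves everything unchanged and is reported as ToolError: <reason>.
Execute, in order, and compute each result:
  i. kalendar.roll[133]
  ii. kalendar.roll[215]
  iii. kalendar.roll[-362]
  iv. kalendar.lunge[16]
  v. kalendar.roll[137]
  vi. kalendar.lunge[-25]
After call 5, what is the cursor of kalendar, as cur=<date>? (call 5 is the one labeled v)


Answer: cur=1844-09-01

Derivation:
# 1. kalendar.roll(n: 133) : 1843-05-13
# 2. kalendar.roll(n: 215) : 1843-12-14
# 3. kalendar.roll(n: -362) : 1842-12-17
# 4. kalendar.lunge(n: 16) : 1844-04-17
# 5. kalendar.roll(n: 137) : 1844-09-01
# 6. kalendar.lunge(n: -25) : 1842-08-01


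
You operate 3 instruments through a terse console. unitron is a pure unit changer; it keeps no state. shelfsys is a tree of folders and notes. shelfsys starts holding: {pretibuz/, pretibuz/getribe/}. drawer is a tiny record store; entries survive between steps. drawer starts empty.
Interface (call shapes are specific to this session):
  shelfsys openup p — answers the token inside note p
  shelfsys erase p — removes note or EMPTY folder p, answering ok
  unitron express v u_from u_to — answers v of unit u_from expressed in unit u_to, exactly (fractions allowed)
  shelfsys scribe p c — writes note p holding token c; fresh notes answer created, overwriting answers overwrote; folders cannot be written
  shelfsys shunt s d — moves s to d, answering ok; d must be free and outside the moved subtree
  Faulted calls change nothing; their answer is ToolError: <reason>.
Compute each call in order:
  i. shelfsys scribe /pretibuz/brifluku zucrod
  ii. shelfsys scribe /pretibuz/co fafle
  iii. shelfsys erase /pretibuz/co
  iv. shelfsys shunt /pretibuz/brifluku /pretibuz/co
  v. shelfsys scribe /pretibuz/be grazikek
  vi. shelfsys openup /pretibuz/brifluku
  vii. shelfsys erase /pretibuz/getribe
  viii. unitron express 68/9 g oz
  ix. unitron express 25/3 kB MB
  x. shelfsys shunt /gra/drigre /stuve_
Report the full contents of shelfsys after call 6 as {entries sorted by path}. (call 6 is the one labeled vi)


Using shelfsys scribe with p→/pretibuz/brifluku, c→zucrod, which returns created.
I try shelfsys scribe with p→/pretibuz/co, c→fafle, → created.
Calling shelfsys erase with p→/pretibuz/co, → ok.
I invoke shelfsys shunt with s→/pretibuz/brifluku, d→/pretibuz/co, and see ok.
I invoke shelfsys scribe with p→/pretibuz/be, c→grazikek, and see created.
I invoke shelfsys openup with p→/pretibuz/brifluku, and observe ToolError: not found.
Now I run shelfsys erase with p→/pretibuz/getribe, giving ok.
Now I run unitron express with v→68/9, u_from→g, u_to→oz, and see 108800000/408233133.
I call unitron express with v→25/3, u_from→kB, u_to→MB, which returns 1/120.
I call shelfsys shunt with s→/gra/drigre, d→/stuve_, yielding ToolError: not found.

Answer: {pretibuz/, pretibuz/be=grazikek, pretibuz/co=zucrod, pretibuz/getribe/}


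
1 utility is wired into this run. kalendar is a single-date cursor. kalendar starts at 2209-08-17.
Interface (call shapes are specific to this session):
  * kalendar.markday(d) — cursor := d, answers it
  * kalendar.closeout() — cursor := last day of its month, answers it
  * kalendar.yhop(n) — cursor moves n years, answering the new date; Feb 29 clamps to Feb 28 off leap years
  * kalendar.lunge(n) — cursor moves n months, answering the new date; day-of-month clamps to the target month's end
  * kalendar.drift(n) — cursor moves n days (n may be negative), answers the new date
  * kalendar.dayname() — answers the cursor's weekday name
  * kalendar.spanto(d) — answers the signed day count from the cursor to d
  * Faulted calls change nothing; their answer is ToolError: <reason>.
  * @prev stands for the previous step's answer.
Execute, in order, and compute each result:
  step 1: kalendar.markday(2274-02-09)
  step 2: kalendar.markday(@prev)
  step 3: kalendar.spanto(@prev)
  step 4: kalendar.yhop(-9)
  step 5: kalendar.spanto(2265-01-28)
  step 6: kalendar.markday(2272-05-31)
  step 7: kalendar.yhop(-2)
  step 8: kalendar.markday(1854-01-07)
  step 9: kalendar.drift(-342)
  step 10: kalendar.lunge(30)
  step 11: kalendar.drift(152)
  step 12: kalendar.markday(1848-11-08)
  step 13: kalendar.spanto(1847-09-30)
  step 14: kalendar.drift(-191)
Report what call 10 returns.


Answer: 1855-07-30

Derivation:
# 1. kalendar.markday(d='2274-02-09') == 2274-02-09
# 2. kalendar.markday(d='@prev') == 2274-02-09
# 3. kalendar.spanto(d='@prev') == 0
# 4. kalendar.yhop(n='-9') == 2265-02-09
# 5. kalendar.spanto(d='2265-01-28') == -12
# 6. kalendar.markday(d='2272-05-31') == 2272-05-31
# 7. kalendar.yhop(n='-2') == 2270-05-31
# 8. kalendar.markday(d='1854-01-07') == 1854-01-07
# 9. kalendar.drift(n='-342') == 1853-01-30
# 10. kalendar.lunge(n='30') == 1855-07-30
# 11. kalendar.drift(n='152') == 1855-12-29
# 12. kalendar.markday(d='1848-11-08') == 1848-11-08
# 13. kalendar.spanto(d='1847-09-30') == -405
# 14. kalendar.drift(n='-191') == 1848-05-01


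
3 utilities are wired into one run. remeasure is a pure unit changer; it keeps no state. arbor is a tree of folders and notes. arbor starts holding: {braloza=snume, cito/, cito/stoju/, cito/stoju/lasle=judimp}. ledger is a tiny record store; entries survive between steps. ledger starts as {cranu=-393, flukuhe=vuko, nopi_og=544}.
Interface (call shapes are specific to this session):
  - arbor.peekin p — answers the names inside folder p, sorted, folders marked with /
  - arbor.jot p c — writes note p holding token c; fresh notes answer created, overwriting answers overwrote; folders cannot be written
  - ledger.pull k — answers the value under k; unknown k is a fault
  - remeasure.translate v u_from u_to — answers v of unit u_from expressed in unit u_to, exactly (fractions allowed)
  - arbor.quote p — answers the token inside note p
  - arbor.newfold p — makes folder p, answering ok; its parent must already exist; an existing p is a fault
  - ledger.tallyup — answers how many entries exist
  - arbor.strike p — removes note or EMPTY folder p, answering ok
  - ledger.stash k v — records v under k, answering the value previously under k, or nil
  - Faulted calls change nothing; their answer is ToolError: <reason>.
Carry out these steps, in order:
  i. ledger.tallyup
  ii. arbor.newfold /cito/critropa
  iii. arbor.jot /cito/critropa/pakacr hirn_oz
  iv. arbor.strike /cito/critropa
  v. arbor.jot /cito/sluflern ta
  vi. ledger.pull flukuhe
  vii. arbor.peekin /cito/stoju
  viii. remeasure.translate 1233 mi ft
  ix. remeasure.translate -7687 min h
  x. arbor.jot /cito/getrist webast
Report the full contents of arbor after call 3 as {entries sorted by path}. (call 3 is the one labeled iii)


Then ledger.tallyup, giving 3.
I run arbor.newfold on p=/cito/critropa, and get ok.
Calling arbor.jot on p=/cito/critropa/pakacr, c=hirn_oz, giving created.
Invoking arbor.strike on p=/cito/critropa, — result: ToolError: not empty.
I run arbor.jot on p=/cito/sluflern, c=ta, → created.
Invoking ledger.pull on k=flukuhe, and see vuko.
Then arbor.peekin on p=/cito/stoju, giving [lasle].
I run remeasure.translate on v=1233, u_from=mi, u_to=ft, and get 6510240.
Calling remeasure.translate on v=-7687, u_from=min, u_to=h, yielding -7687/60.
Now I run arbor.jot on p=/cito/getrist, c=webast, → created.

Answer: {braloza=snume, cito/, cito/critropa/, cito/critropa/pakacr=hirn_oz, cito/stoju/, cito/stoju/lasle=judimp}


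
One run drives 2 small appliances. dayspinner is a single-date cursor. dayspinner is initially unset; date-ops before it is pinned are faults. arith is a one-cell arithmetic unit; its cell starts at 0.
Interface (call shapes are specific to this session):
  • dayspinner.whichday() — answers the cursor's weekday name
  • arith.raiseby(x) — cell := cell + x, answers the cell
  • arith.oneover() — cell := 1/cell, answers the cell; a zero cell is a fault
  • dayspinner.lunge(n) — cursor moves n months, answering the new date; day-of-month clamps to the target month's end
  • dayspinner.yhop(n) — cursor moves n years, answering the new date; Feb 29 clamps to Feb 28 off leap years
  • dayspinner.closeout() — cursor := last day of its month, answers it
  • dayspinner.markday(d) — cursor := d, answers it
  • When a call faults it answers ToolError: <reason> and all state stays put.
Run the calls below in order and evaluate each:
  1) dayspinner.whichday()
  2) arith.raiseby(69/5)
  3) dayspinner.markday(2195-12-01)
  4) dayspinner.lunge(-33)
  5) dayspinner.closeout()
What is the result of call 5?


Answer: 2193-03-31

Derivation:
>> dayspinner.whichday()
<< ToolError: no date set
>> arith.raiseby(x=69/5)
<< 69/5
>> dayspinner.markday(d=2195-12-01)
<< 2195-12-01
>> dayspinner.lunge(n=-33)
<< 2193-03-01
>> dayspinner.closeout()
<< 2193-03-31


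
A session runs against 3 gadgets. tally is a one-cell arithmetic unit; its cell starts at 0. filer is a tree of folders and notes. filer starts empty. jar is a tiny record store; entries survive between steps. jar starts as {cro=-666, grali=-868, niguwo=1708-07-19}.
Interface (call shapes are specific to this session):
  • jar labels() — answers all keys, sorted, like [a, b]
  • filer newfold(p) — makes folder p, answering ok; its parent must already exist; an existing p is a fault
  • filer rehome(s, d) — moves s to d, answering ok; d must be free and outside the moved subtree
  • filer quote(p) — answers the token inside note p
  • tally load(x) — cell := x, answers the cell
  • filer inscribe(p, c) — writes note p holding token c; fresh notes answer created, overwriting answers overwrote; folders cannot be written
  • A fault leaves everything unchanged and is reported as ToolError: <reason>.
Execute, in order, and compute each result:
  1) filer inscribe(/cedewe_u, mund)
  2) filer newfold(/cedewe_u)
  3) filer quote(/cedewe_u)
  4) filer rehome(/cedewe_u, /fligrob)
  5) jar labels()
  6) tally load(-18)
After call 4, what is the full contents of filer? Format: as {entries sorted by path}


I call filer inscribe using /cedewe_u, mund, → created.
Calling filer newfold using /cedewe_u, and see ToolError: exists.
I run filer quote using /cedewe_u, — result: mund.
I try filer rehome using /cedewe_u, /fligrob, → ok.
Now I run jar labels(), and see [cro, grali, niguwo].
I try tally load using -18, and observe -18.

Answer: {fligrob=mund}


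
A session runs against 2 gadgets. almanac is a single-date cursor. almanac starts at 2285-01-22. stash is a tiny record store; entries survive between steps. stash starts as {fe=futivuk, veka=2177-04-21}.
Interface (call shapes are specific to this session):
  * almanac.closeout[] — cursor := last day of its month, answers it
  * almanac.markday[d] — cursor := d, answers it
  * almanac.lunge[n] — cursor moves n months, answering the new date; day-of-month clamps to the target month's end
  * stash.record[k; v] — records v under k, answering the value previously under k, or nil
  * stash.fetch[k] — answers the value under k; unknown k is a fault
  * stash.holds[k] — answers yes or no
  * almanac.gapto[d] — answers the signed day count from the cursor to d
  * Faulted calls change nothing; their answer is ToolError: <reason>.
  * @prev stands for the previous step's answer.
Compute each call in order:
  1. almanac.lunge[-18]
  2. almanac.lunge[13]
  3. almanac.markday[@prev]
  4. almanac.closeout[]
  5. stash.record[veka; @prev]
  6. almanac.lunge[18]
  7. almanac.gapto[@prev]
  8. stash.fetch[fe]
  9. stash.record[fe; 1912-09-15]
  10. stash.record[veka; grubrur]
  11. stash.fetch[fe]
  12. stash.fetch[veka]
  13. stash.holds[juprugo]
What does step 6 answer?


$ almanac.lunge n=-18
[out] 2283-07-22
$ almanac.lunge n=13
[out] 2284-08-22
$ almanac.markday d=@prev
[out] 2284-08-22
$ almanac.closeout
[out] 2284-08-31
$ stash.record k=veka v=@prev
[out] 2177-04-21
$ almanac.lunge n=18
[out] 2286-02-28
$ almanac.gapto d=@prev
[out] 0
$ stash.fetch k=fe
[out] futivuk
$ stash.record k=fe v=1912-09-15
[out] futivuk
$ stash.record k=veka v=grubrur
[out] 2284-08-31
$ stash.fetch k=fe
[out] 1912-09-15
$ stash.fetch k=veka
[out] grubrur
$ stash.holds k=juprugo
[out] no

Answer: 2286-02-28


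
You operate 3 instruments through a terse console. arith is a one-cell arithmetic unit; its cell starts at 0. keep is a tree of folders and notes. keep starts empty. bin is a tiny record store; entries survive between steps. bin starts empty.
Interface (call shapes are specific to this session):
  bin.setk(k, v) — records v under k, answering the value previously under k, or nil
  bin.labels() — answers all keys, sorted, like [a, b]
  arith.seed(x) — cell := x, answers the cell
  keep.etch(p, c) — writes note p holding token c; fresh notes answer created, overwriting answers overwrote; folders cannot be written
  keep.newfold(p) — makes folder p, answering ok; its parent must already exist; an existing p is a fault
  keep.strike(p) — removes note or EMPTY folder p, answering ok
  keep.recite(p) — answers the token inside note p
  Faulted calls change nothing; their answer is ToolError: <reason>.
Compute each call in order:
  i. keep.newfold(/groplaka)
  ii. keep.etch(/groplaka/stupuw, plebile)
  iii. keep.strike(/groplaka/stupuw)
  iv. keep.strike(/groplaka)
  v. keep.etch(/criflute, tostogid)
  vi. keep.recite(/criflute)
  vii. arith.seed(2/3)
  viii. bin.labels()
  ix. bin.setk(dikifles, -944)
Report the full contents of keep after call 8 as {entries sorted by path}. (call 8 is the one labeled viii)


Answer: {criflute=tostogid}

Derivation:
·→ newfold(p='/groplaka')
·← ok
·→ etch(p='/groplaka/stupuw', c='plebile')
·← created
·→ strike(p='/groplaka/stupuw')
·← ok
·→ strike(p='/groplaka')
·← ok
·→ etch(p='/criflute', c='tostogid')
·← created
·→ recite(p='/criflute')
·← tostogid
·→ seed(x='2/3')
·← 2/3
·→ labels()
·← []
·→ setk(k='dikifles', v='-944')
·← nil


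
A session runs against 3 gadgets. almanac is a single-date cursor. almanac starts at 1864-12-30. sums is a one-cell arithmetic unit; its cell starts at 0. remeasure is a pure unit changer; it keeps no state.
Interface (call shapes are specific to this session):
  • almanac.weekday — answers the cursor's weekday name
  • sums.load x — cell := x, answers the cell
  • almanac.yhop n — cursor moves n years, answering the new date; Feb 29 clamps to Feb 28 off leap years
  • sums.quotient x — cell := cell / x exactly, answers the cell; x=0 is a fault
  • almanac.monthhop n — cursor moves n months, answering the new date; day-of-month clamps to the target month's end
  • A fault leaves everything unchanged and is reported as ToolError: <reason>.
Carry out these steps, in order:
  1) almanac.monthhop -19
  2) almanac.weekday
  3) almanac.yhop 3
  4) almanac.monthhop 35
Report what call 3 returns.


Answer: 1866-05-30

Derivation:
→ almanac.monthhop(-19)
← 1863-05-30
→ almanac.weekday()
← Saturday
→ almanac.yhop(3)
← 1866-05-30
→ almanac.monthhop(35)
← 1869-04-30


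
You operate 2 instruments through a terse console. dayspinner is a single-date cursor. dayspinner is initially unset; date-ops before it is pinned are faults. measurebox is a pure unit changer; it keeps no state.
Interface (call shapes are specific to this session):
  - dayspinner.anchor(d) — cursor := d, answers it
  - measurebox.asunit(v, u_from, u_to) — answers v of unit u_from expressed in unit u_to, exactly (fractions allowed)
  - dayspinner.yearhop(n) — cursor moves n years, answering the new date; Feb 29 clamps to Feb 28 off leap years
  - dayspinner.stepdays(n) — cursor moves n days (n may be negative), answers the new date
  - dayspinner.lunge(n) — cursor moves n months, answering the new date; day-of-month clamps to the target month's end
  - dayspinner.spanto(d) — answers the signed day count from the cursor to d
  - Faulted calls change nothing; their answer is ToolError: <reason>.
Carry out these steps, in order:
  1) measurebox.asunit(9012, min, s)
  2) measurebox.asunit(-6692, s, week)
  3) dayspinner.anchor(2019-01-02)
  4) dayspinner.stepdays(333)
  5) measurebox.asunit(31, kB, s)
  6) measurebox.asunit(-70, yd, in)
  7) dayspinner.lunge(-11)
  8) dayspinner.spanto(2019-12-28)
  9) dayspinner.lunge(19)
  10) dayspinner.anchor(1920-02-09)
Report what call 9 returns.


Answer: 2020-08-01

Derivation:
# 1. measurebox.asunit(9012, min, s) == 540720
# 2. measurebox.asunit(-6692, s, week) == -239/21600
# 3. dayspinner.anchor(2019-01-02) == 2019-01-02
# 4. dayspinner.stepdays(333) == 2019-12-01
# 5. measurebox.asunit(31, kB, s) == ToolError: incompatible units
# 6. measurebox.asunit(-70, yd, in) == -2520
# 7. dayspinner.lunge(-11) == 2019-01-01
# 8. dayspinner.spanto(2019-12-28) == 361
# 9. dayspinner.lunge(19) == 2020-08-01
# 10. dayspinner.anchor(1920-02-09) == 1920-02-09


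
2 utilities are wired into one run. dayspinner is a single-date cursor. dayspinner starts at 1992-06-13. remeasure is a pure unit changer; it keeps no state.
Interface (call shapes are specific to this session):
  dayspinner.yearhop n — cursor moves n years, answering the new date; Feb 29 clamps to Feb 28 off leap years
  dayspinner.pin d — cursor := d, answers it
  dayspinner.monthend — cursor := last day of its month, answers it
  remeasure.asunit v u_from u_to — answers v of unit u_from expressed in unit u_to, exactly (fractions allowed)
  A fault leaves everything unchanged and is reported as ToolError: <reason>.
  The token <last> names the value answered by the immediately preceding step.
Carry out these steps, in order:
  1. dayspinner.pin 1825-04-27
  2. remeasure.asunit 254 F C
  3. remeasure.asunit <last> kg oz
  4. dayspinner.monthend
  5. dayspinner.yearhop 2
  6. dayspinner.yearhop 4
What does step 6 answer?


Answer: 1831-04-30

Derivation:
·→ dayspinner.pin(d: 1825-04-27)
·← 1825-04-27
·→ remeasure.asunit(v: 254, u_from: F, u_to: C)
·← 370/3
·→ remeasure.asunit(v: <last>, u_from: kg, u_to: oz)
·← 592000000000/136077711
·→ dayspinner.monthend()
·← 1825-04-30
·→ dayspinner.yearhop(n: 2)
·← 1827-04-30
·→ dayspinner.yearhop(n: 4)
·← 1831-04-30


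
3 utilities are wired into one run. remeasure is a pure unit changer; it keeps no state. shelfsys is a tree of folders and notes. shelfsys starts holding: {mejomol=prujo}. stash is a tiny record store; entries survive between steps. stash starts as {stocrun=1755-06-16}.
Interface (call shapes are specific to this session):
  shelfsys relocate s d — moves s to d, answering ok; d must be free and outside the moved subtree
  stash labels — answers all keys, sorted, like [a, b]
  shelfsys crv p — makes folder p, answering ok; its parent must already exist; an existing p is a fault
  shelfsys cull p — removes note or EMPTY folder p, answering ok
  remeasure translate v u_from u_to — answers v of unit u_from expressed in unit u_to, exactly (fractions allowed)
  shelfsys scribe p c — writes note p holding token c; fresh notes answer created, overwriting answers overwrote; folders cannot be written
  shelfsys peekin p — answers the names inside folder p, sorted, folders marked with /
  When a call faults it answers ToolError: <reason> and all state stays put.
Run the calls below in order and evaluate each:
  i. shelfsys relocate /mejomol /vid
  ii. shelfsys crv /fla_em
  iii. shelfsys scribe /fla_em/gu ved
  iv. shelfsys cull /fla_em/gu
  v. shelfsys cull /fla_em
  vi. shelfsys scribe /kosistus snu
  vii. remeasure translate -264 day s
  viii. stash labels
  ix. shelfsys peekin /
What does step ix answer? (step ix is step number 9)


Answer: [kosistus, vid]

Derivation:
// shelfsys relocate(s: /mejomol, d: /vid) -> ok
// shelfsys crv(p: /fla_em) -> ok
// shelfsys scribe(p: /fla_em/gu, c: ved) -> created
// shelfsys cull(p: /fla_em/gu) -> ok
// shelfsys cull(p: /fla_em) -> ok
// shelfsys scribe(p: /kosistus, c: snu) -> created
// remeasure translate(v: -264, u_from: day, u_to: s) -> -22809600
// stash labels() -> [stocrun]
// shelfsys peekin(p: /) -> [kosistus, vid]


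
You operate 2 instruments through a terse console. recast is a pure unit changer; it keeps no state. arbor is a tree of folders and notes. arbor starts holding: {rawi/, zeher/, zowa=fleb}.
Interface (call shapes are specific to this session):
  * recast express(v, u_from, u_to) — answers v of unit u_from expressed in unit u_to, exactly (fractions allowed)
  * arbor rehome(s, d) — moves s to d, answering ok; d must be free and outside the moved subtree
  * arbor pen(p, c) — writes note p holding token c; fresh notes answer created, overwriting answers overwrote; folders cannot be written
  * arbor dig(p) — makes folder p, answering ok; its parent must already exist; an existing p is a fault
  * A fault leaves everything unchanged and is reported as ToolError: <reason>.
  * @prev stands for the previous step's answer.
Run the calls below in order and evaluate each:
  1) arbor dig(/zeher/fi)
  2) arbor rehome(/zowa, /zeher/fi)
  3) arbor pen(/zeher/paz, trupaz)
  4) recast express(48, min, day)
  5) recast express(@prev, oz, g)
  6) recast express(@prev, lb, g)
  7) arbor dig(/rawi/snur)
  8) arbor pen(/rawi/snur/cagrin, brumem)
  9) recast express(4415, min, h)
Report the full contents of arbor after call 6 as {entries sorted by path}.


Answer: {rawi/, zeher/, zeher/fi/, zeher/paz=trupaz, zowa=fleb}

Derivation:
Act: arbor dig[p→/zeher/fi]
Obs: ok
Act: arbor rehome[s→/zowa; d→/zeher/fi]
Obs: ToolError: exists
Act: arbor pen[p→/zeher/paz; c→trupaz]
Obs: created
Act: recast express[v→48; u_from→min; u_to→day]
Obs: 1/30
Act: recast express[v→@prev; u_from→oz; u_to→g]
Obs: 45359237/48000000
Act: recast express[v→@prev; u_from→lb; u_to→g]
Obs: 2057460381222169/4800000000000
Act: arbor dig[p→/rawi/snur]
Obs: ok
Act: arbor pen[p→/rawi/snur/cagrin; c→brumem]
Obs: created
Act: recast express[v→4415; u_from→min; u_to→h]
Obs: 883/12


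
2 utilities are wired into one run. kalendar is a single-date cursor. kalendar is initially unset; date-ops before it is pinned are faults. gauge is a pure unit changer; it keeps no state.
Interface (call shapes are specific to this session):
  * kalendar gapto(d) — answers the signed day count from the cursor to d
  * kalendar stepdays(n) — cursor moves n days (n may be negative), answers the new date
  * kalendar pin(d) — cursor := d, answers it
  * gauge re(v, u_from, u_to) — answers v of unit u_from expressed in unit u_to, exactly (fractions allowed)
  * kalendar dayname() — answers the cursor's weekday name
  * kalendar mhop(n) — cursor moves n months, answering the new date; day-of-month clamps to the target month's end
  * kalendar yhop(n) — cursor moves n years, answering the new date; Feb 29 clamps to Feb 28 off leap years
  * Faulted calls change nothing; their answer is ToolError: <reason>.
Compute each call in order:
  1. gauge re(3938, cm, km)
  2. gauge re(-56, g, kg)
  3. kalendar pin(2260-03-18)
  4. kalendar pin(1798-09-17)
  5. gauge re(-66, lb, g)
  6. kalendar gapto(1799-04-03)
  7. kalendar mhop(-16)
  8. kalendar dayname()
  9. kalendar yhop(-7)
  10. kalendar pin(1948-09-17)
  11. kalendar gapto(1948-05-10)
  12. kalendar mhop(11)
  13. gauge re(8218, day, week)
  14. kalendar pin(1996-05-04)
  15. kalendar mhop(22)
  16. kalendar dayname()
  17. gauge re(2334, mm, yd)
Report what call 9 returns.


~$ gauge re v='3938' u_from='cm' u_to='km'
:: 1969/50000
~$ gauge re v='-56' u_from='g' u_to='kg'
:: -7/125
~$ kalendar pin d='2260-03-18'
:: 2260-03-18
~$ kalendar pin d='1798-09-17'
:: 1798-09-17
~$ gauge re v='-66' u_from='lb' u_to='g'
:: -1496854821/50000
~$ kalendar gapto d='1799-04-03'
:: 198
~$ kalendar mhop n='-16'
:: 1797-05-17
~$ kalendar dayname
:: Wednesday
~$ kalendar yhop n='-7'
:: 1790-05-17
~$ kalendar pin d='1948-09-17'
:: 1948-09-17
~$ kalendar gapto d='1948-05-10'
:: -130
~$ kalendar mhop n='11'
:: 1949-08-17
~$ gauge re v='8218' u_from='day' u_to='week'
:: 1174
~$ kalendar pin d='1996-05-04'
:: 1996-05-04
~$ kalendar mhop n='22'
:: 1998-03-04
~$ kalendar dayname
:: Wednesday
~$ gauge re v='2334' u_from='mm' u_to='yd'
:: 1945/762

Answer: 1790-05-17


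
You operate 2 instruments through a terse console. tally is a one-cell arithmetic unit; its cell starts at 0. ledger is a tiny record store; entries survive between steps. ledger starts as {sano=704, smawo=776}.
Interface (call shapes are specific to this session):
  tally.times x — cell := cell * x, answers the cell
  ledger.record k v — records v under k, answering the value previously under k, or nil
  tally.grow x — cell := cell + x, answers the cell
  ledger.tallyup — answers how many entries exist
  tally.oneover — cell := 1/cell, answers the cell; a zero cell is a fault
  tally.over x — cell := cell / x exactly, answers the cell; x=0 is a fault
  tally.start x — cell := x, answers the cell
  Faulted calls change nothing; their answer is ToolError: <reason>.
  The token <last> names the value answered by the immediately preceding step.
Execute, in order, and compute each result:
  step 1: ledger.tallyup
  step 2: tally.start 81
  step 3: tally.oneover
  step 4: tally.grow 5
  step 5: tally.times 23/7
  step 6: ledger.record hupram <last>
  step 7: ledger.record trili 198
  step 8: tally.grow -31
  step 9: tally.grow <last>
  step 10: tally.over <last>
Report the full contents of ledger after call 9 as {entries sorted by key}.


[in] tallyup
[out] 2
[in] start x='81'
[out] 81
[in] oneover
[out] 1/81
[in] grow x='5'
[out] 406/81
[in] times x='23/7'
[out] 1334/81
[in] record k='hupram' v='<last>'
[out] nil
[in] record k='trili' v='198'
[out] nil
[in] grow x='-31'
[out] -1177/81
[in] grow x='<last>'
[out] -2354/81
[in] over x='<last>'
[out] 1

Answer: {hupram=1334/81, sano=704, smawo=776, trili=198}


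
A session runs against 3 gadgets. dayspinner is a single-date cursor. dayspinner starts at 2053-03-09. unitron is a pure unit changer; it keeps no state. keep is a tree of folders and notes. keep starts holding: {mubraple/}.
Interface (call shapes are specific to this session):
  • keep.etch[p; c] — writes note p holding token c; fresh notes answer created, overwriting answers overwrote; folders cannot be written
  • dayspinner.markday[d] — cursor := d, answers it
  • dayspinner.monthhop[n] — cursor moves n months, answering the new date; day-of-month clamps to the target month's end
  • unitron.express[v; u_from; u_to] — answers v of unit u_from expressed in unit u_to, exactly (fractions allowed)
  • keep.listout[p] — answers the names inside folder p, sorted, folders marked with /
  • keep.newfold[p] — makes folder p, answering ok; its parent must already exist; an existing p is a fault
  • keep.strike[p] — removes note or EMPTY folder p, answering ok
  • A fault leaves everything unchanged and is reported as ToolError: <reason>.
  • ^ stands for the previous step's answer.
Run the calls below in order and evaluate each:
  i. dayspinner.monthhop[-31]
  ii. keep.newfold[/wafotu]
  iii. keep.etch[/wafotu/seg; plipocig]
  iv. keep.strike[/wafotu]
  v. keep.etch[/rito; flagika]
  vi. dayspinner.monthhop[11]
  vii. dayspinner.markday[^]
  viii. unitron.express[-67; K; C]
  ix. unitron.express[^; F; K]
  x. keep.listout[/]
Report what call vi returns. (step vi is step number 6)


I invoke dayspinner.monthhop passing n=-31, and get 2050-08-09.
I invoke keep.newfold passing p=/wafotu, which returns ok.
Calling keep.etch passing p=/wafotu/seg, c=plipocig, which returns created.
Next I call keep.strike passing p=/wafotu, and observe ToolError: not empty.
Calling keep.etch passing p=/rito, c=flagika, giving created.
I invoke dayspinner.monthhop passing n=11, giving 2051-07-09.
I invoke dayspinner.markday passing d=^, and see 2051-07-09.
Invoking unitron.express passing v=-67, u_from=K, u_to=C, → -6803/20.
Next I call unitron.express passing v=^, u_from=F, u_to=K, giving 332/5.
Now I run keep.listout passing p=/, and see [mubraple/, rito, wafotu/].

Answer: 2051-07-09


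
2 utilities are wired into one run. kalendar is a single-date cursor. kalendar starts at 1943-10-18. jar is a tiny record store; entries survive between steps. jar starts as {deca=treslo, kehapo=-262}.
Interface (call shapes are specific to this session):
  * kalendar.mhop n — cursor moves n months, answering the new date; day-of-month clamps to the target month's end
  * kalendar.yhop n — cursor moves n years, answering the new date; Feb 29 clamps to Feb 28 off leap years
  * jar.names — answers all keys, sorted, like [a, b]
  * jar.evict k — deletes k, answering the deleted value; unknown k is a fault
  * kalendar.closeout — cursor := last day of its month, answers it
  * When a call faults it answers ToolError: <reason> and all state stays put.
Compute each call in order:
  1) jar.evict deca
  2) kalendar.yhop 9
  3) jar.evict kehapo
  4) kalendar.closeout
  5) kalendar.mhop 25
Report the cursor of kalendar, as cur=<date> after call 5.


Answer: cur=1954-11-30

Derivation:
;; 1. evict(deca) -> treslo
;; 2. yhop(9) -> 1952-10-18
;; 3. evict(kehapo) -> -262
;; 4. closeout() -> 1952-10-31
;; 5. mhop(25) -> 1954-11-30
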